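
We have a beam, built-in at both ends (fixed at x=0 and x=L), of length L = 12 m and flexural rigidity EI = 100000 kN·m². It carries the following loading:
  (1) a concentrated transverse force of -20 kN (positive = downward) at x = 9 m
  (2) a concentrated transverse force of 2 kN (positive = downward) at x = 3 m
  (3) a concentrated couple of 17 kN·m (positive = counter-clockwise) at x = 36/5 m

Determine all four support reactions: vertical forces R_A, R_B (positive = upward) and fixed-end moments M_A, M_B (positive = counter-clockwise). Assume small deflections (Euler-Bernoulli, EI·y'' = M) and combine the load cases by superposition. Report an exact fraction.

R_A = 241/400 kN, M_A = -487/200 kN·m, R_B = -7441/400 kN, M_B = 6933/200 kN·m

Load 1 — point force P=-20 kN at a=9 m (b=L-a=3):
  R_A = Pb²(3a+b)/L³ = (-20)·3²·(3·9+3)/12³ = -25/8 kN
  M_A = Pab²/L² = (-20)·9·3²/12² = -45/4 kN·m
  R_B = Pa²(a+3b)/L³ = (-20)·9²·(9+3·3)/12³ = -135/8 kN
  M_B = -Pa²b/L² = -(-20)·9²·3/12² = 135/4 kN·m
Load 2 — point force P=2 kN at a=3 m (b=L-a=9):
  R_A = Pb²(3a+b)/L³ = 2·9²·(3·3+9)/12³ = 27/16 kN
  M_A = Pab²/L² = 2·3·9²/12² = 27/8 kN·m
  R_B = Pa²(a+3b)/L³ = 2·3²·(3+3·9)/12³ = 5/16 kN
  M_B = -Pa²b/L² = -2·3²·9/12² = -9/8 kN·m
Load 3 — applied couple M₀=17 kN·m at a=36/5 m (b=L-a=24/5):
  R_A = 6M₀ab/L³ = 6·17·(36/5)·(24/5)/12³ = 51/25 kN
  M_A = M₀b(2a-b)/L² = 17·(24/5)·(2·(36/5)-(24/5))/12² = 136/25 kN·m
  R_B = -6M₀ab/L³ = -6·17·(36/5)·(24/5)/12³ = -51/25 kN
  M_B = M₀a(2b-a)/L² = 17·(36/5)·(2·(24/5)-(36/5))/12² = 51/25 kN·m
Superposition: R_A = 241/400 kN, M_A = -487/200 kN·m, R_B = -7441/400 kN, M_B = 6933/200 kN·m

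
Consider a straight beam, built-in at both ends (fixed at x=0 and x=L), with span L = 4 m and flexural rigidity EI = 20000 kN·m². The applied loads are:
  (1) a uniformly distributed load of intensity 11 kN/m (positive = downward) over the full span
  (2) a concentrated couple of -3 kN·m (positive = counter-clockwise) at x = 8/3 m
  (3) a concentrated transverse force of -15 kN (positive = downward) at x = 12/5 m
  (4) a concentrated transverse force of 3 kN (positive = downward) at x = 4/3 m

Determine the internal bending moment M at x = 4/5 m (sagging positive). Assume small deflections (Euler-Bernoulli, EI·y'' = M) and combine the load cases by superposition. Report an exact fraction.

Load 1 — uniform load w=11 kN/m over full span:
  M_1 = wLx/2 - wL²/12 - wx²/2 = 11·4·(4/5)/2 - 11·4²/12 - 11·(4/5)²/2 = -44/75 kN·m
Load 2 — applied couple M₀=-3 kN·m at a=8/3 m (b=L-a=4/3):
  M_2 = R_Ax - M_A  [x≤a] with R_A=-1, M_A=-1 = (-1)·(4/5) - (-1) = 1/5 kN·m
Load 3 — point force P=-15 kN at a=12/5 m (b=L-a=8/5):
  M_3 = Pb²(3a+b)x/L³ - Pab²/L²  [x≤a] = (-15)·(8/5)²·(3·(12/5)+(8/5))·(4/5)/4³ - (-15)·(12/5)·(8/5)²/4² = 192/125 kN·m
Load 4 — point force P=3 kN at a=4/3 m (b=L-a=8/3):
  M_4 = Pb²(3a+b)x/L³ - Pab²/L²  [x≤a] = 3·(8/3)²·(3·(4/3)+(8/3))·(4/5)/4³ - 3·(4/3)·(8/3)²/4² = 0 kN·m
Superposition: M = Σ M_i = 431/375 kN·m ≈ 1.149333 kN·m

M(4/5) = 431/375 kN·m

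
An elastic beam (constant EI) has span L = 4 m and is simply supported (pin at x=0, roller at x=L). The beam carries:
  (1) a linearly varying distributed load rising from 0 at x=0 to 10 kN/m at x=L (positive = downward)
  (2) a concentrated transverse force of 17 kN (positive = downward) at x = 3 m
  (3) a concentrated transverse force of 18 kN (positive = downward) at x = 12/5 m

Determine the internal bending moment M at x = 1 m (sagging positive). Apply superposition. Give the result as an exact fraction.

Load 1 — triangular load w₀=10 kN/m (0→w₀ over full span):
  M_1 = w₀Lx/6 - w₀x³/(6L) = 10·4·1/6 - 10·1³/(6·4) = 25/4 kN·m
Load 2 — point force P=17 kN at a=3 m (b=L-a=1):
  M_2 = Pbx/L  [x≤a] = 17·1·1/4 = 17/4 kN·m
Load 3 — point force P=18 kN at a=12/5 m (b=L-a=8/5):
  M_3 = Pbx/L  [x≤a] = 18·(8/5)·1/4 = 36/5 kN·m
Superposition: M = Σ M_i = 177/10 kN·m ≈ 17.700000 kN·m

M(1) = 177/10 kN·m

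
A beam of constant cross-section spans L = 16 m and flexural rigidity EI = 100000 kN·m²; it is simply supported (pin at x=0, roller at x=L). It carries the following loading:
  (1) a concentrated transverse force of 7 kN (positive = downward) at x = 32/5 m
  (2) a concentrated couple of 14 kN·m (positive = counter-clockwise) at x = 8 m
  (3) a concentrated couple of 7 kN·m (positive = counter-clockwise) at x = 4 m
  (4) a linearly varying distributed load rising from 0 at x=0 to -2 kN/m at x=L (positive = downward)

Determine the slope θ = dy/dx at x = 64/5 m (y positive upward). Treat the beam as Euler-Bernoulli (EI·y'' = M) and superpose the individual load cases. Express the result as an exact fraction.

Load 1 — point force P=7 kN at a=32/5 m (b=L-a=48/5):
  θ_1 = -Pa(2L²-6Lx+3x²+a²)/(6LEI)  [x>a] = -7·(32/5)·(2·16²-6·16·(64/5)+3·(64/5)²+(32/5)²)/(6·16·100000) = 336/390625 rad
Load 2 — applied couple M₀=14 kN·m at a=8 m (b=L-a=8):
  θ_2 = (M₀x²/(2L)-M₀(x-a)+C₁)/EI  [x>a] with C₁=M₀(3b²-L²)/(6L)=-28/3 = (14·(64/5)²/(2·16)-14·((64/5)-8)+(-28/3))/100000 = -91/1875000 rad
Load 3 — applied couple M₀=7 kN·m at a=4 m (b=L-a=12):
  θ_3 = (M₀x²/(2L)-M₀(x-a)+C₁)/EI  [x>a] with C₁=M₀(3b²-L²)/(6L)=77/6 = (7·(64/5)²/(2·16)-7·((64/5)-4)+(77/6))/100000 = -1939/15000000 rad
Load 4 — triangular load w₀=-2 kN/m (0→w₀ over full span):
  θ_4 = -w₀(7L⁴-30L²x²+15x⁴)/(360LEI) = -(-2)·(7·16⁴-30·16²·(64/5)²+15·(64/5)⁴)/(360·16·100000) = -24224/17578125 rad
Superposition: θ = Σ θ_i = -782681/1125000000 rad ≈ -0.000696 rad

θ(64/5) = -782681/1125000000 rad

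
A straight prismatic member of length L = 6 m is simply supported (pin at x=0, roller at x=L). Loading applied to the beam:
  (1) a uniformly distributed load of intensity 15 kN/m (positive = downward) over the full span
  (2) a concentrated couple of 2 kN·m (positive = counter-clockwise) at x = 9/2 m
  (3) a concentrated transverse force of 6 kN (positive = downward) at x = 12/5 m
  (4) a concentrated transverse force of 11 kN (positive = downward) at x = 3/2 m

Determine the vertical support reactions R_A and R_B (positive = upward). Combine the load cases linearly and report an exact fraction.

Load 1 — uniform load w=15 kN/m over full span:
  R_A = wL/2 = 15·6/2 = 45 kN
  R_B = wL/2 = 15·6/2 = 45 kN
Load 2 — applied couple M₀=2 kN·m at a=9/2 m (b=L-a=3/2):
  R_A = M₀/L = 2/6 = 1/3 kN
  R_B = -M₀/L = -2/6 = -1/3 kN
Load 3 — point force P=6 kN at a=12/5 m (b=L-a=18/5):
  R_A = Pb/L = 6·(18/5)/6 = 18/5 kN
  R_B = Pa/L = 6·(12/5)/6 = 12/5 kN
Load 4 — point force P=11 kN at a=3/2 m (b=L-a=9/2):
  R_A = Pb/L = 11·(9/2)/6 = 33/4 kN
  R_B = Pa/L = 11·(3/2)/6 = 11/4 kN
Superposition: R_A = 3431/60 kN, R_B = 2989/60 kN

R_A = 3431/60 kN, R_B = 2989/60 kN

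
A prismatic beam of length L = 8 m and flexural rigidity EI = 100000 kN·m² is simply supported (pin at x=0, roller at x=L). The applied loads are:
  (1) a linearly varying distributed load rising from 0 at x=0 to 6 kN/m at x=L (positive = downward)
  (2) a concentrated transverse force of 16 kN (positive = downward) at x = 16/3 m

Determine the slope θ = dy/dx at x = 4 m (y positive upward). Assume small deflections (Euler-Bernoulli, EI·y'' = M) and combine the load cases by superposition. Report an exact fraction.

Load 1 — triangular load w₀=6 kN/m (0→w₀ over full span):
  θ_1 = -w₀(7L⁴-30L²x²+15x⁴)/(360LEI) = -6·(7·8⁴-30·8²·4²+15·4⁴)/(360·8·100000) = -7/187500 rad
Load 2 — point force P=16 kN at a=16/3 m (b=L-a=8/3):
  θ_2 = -Pb(L²-b²-3x²)/(6LEI)  [x≤a] = -16·(8/3)·(8²-(8/3)²-3·4²)/(6·8·100000) = -4/50625 rad
Superposition: θ = Σ θ_i = -589/5062500 rad ≈ -0.000116 rad

θ(4) = -589/5062500 rad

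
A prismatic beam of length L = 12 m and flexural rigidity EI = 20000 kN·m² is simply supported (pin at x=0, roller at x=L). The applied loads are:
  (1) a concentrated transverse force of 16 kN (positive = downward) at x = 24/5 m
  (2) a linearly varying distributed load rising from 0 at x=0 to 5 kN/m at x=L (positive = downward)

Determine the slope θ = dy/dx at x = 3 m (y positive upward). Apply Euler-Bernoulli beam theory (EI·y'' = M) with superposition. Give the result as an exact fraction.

Load 1 — point force P=16 kN at a=24/5 m (b=L-a=36/5):
  θ_1 = -Pb(L²-b²-3x²)/(6LEI)  [x≤a] = -16·(36/5)·(12²-(36/5)²-3·3²)/(6·12·20000) = -1629/312500 rad
Load 2 — triangular load w₀=5 kN/m (0→w₀ over full span):
  θ_2 = -w₀(7L⁴-30L²x²+15x⁴)/(360LEI) = -5·(7·12⁴-30·12²·3²+15·3⁴)/(360·12·20000) = -3981/640000 rad
Superposition: θ = Σ θ_i = -914649/80000000 rad ≈ -0.011433 rad

θ(3) = -914649/80000000 rad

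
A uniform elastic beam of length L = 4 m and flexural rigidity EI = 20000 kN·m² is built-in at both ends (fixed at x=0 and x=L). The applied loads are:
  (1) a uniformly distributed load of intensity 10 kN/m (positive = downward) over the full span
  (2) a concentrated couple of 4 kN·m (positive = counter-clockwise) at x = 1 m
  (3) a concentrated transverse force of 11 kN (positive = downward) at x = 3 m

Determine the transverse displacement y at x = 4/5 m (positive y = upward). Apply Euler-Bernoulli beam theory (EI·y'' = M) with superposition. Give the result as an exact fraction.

y(4/5) = -727/5000000 m

Load 1 — uniform load w=10 kN/m over full span:
  y_1 = -wx²(L-x)²/(24EI) = -10·(4/5)²·(4-(4/5))²/(24·20000) = -32/234375 m
Load 2 — applied couple M₀=4 kN·m at a=1 m (b=L-a=3):
  y_2 = (R_Ax³/6 - M_Ax²/2)/EI  [x≤a] with R_A=9/8, M_A=-3/4 = ((9/8)·(4/5)³/6 - (-3/4)·(4/5)²/2)/20000 = 21/1250000 m
Load 3 — point force P=11 kN at a=3 m (b=L-a=1):
  y_3 = -Pb²x²(3aL-(3a+b)x)/(6L³EI)  [x≤a] = -11·1²·(4/5)²·(3·3·4-(3·3+1)·(4/5))/(6·4³·20000) = -77/3000000 m
Superposition: y = Σ y_i = -727/5000000 m ≈ -0.000145 m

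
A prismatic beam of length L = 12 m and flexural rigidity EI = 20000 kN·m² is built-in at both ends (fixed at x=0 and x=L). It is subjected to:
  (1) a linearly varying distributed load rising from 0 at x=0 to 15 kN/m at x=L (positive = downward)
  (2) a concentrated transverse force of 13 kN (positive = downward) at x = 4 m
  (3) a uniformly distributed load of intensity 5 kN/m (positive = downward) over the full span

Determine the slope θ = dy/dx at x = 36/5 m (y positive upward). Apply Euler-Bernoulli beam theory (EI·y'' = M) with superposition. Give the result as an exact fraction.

Load 1 — triangular load w₀=15 kN/m (0→w₀ over full span):
  θ_1 = -w₀(2x(L-x)(L-2x)(x+2L)+x²(L-x)²)/(120LEI) = -15·(2·(36/5)·(12-(36/5))·(12-2·(36/5))·((36/5)+2·12)+(36/5)²·(12-(36/5))²)/(120·12·20000) = 162/78125 rad
Load 2 — point force P=13 kN at a=4 m (b=L-a=8):
  θ_2 = Pa²(L-x)(2bL-(3b+a)(L-x))/(2L³EI)  [x>a] = 13·4²·(12-(36/5))·(2·8·12-(3·8+4)·(12-(36/5)))/(2·12³·20000) = 13/15625 rad
Load 3 — uniform load w=5 kN/m over full span:
  θ_3 = -wx(L-x)(L-2x)/(12EI) = -5·(36/5)·(12-(36/5))·(12-2·(36/5))/(12·20000) = 27/15625 rad
Superposition: θ = Σ θ_i = 362/78125 rad ≈ 0.004634 rad

θ(36/5) = 362/78125 rad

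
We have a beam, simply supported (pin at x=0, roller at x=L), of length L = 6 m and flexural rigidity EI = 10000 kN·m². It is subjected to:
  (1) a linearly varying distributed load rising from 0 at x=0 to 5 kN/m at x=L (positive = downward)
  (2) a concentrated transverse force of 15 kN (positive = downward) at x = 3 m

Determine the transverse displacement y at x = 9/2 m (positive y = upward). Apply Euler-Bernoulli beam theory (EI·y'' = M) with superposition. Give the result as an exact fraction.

y(9/2) = -1593/204800 m

Load 1 — triangular load w₀=5 kN/m (0→w₀ over full span):
  y_1 = -w₀x(7L⁴-10L²x²+3x⁴)/(360LEI) = -5·(9/2)·(7·6⁴-10·6²·(9/2)²+3·(9/2)⁴)/(360·6·10000) = -3213/1024000 m
Load 2 — point force P=15 kN at a=3 m (b=L-a=3):
  y_2 = -Pa(L-x)(2Lx-a²-x²)/(6LEI)  [x>a] = -15·3·(6-(9/2))·(2·6·(9/2)-3²-(9/2)²)/(6·6·10000) = -297/64000 m
Superposition: y = Σ y_i = -1593/204800 m ≈ -0.007778 m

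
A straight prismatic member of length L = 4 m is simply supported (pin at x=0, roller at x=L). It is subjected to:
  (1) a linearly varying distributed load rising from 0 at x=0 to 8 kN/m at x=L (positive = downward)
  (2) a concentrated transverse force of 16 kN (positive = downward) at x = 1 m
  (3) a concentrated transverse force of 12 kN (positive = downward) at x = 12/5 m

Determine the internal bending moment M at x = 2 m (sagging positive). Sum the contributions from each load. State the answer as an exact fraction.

Load 1 — triangular load w₀=8 kN/m (0→w₀ over full span):
  M_1 = w₀Lx/6 - w₀x³/(6L) = 8·4·2/6 - 8·2³/(6·4) = 8 kN·m
Load 2 — point force P=16 kN at a=1 m (b=L-a=3):
  M_2 = Pa(L-x)/L  [x>a] = 16·1·(4-2)/4 = 8 kN·m
Load 3 — point force P=12 kN at a=12/5 m (b=L-a=8/5):
  M_3 = Pbx/L  [x≤a] = 12·(8/5)·2/4 = 48/5 kN·m
Superposition: M = Σ M_i = 128/5 kN·m ≈ 25.600000 kN·m

M(2) = 128/5 kN·m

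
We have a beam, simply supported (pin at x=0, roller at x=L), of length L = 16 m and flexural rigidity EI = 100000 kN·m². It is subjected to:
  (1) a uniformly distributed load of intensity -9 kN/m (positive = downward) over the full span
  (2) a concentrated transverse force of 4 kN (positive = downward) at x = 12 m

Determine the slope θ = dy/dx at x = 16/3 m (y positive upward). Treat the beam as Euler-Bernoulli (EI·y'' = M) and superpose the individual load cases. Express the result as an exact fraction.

θ(16/3) = 803/112500 rad

Load 1 — uniform load w=-9 kN/m over full span:
  θ_1 = -w(L³-6Lx²+4x³)/(24EI) = -(-9)·(16³-6·16·(16/3)²+4·(16/3)³)/(24·100000) = 208/28125 rad
Load 2 — point force P=4 kN at a=12 m (b=L-a=4):
  θ_2 = -Pb(L²-b²-3x²)/(6LEI)  [x≤a] = -4·4·(16²-4²-3·(16/3)²)/(6·16·100000) = -29/112500 rad
Superposition: θ = Σ θ_i = 803/112500 rad ≈ 0.007138 rad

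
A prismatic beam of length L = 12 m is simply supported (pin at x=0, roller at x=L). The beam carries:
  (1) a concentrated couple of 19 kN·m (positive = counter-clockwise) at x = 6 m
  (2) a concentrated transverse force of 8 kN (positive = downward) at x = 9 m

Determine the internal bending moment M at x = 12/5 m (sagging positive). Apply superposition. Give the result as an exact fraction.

Load 1 — applied couple M₀=19 kN·m at a=6 m (b=L-a=6):
  M_1 = M₀x/L  [x≤a] = 19·(12/5)/12 = 19/5 kN·m
Load 2 — point force P=8 kN at a=9 m (b=L-a=3):
  M_2 = Pbx/L  [x≤a] = 8·3·(12/5)/12 = 24/5 kN·m
Superposition: M = Σ M_i = 43/5 kN·m ≈ 8.600000 kN·m

M(12/5) = 43/5 kN·m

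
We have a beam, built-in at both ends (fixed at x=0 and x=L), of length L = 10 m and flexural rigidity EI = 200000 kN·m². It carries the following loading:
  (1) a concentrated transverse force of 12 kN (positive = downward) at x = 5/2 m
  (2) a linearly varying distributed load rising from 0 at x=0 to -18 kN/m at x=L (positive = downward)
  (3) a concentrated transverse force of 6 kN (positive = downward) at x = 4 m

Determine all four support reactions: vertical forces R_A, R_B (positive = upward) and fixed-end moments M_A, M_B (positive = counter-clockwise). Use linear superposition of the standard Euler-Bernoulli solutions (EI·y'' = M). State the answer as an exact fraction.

R_A = -12987/1000 kN, M_A = -6897/200 kN·m, R_B = -59013/1000 kN, M_B = 15723/200 kN·m

Load 1 — point force P=12 kN at a=5/2 m (b=L-a=15/2):
  R_A = Pb²(3a+b)/L³ = 12·(15/2)²·(3·(5/2)+(15/2))/10³ = 81/8 kN
  M_A = Pab²/L² = 12·(5/2)·(15/2)²/10² = 135/8 kN·m
  R_B = Pa²(a+3b)/L³ = 12·(5/2)²·((5/2)+3·(15/2))/10³ = 15/8 kN
  M_B = -Pa²b/L² = -12·(5/2)²·(15/2)/10² = -45/8 kN·m
Load 2 — triangular load w₀=-18 kN/m (0→w₀ over full span):
  R_A = 3w₀L/20 = 3·(-18)·10/20 = -27 kN
  M_A = w₀L²/30 = (-18)·10²/30 = -60 kN·m
  R_B = 7w₀L/20 = 7·(-18)·10/20 = -63 kN
  M_B = -w₀L²/20 = -(-18)·10²/20 = 90 kN·m
Load 3 — point force P=6 kN at a=4 m (b=L-a=6):
  R_A = Pb²(3a+b)/L³ = 6·6²·(3·4+6)/10³ = 486/125 kN
  M_A = Pab²/L² = 6·4·6²/10² = 216/25 kN·m
  R_B = Pa²(a+3b)/L³ = 6·4²·(4+3·6)/10³ = 264/125 kN
  M_B = -Pa²b/L² = -6·4²·6/10² = -144/25 kN·m
Superposition: R_A = -12987/1000 kN, M_A = -6897/200 kN·m, R_B = -59013/1000 kN, M_B = 15723/200 kN·m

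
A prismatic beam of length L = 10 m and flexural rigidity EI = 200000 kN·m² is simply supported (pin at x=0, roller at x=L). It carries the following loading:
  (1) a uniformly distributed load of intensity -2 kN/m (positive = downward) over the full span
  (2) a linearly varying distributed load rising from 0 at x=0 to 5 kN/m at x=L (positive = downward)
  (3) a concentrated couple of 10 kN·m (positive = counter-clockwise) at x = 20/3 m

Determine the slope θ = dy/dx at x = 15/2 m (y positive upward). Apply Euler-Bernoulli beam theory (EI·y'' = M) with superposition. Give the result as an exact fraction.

θ(15/2) = 139/1228800 rad

Load 1 — uniform load w=-2 kN/m over full span:
  θ_1 = -w(L³-6Lx²+4x³)/(24EI) = -(-2)·(10³-6·10·(15/2)²+4·(15/2)³)/(24·200000) = -11/38400 rad
Load 2 — triangular load w₀=5 kN/m (0→w₀ over full span):
  θ_2 = -w₀(7L⁴-30L²x²+15x⁴)/(360LEI) = -5·(7·10⁴-30·10²·(15/2)²+15·(15/2)⁴)/(360·10·200000) = 1313/3686400 rad
Load 3 — applied couple M₀=10 kN·m at a=20/3 m (b=L-a=10/3):
  θ_3 = (M₀x²/(2L)-M₀(x-a)+C₁)/EI  [x>a] with C₁=M₀(3b²-L²)/(6L)=-100/9 = (10·(15/2)²/(2·10)-10·((15/2)-(20/3))+(-100/9))/200000 = 1/23040 rad
Superposition: θ = Σ θ_i = 139/1228800 rad ≈ 0.000113 rad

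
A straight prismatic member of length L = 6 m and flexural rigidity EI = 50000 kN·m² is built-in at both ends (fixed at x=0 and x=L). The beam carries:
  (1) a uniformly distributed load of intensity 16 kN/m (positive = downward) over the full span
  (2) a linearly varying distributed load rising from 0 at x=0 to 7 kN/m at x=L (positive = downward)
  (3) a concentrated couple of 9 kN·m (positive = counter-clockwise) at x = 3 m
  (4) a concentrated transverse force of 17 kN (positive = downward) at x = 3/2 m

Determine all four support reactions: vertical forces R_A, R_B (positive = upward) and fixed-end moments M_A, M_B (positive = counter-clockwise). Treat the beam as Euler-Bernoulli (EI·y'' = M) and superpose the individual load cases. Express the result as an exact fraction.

Load 1 — uniform load w=16 kN/m over full span:
  R_A = wL/2 = 16·6/2 = 48 kN
  M_A = wL²/12 = 16·6²/12 = 48 kN·m
  R_B = wL/2 = 16·6/2 = 48 kN
  M_B = -wL²/12 = -16·6²/12 = -48 kN·m
Load 2 — triangular load w₀=7 kN/m (0→w₀ over full span):
  R_A = 3w₀L/20 = 3·7·6/20 = 63/10 kN
  M_A = w₀L²/30 = 7·6²/30 = 42/5 kN·m
  R_B = 7w₀L/20 = 7·7·6/20 = 147/10 kN
  M_B = -w₀L²/20 = -7·6²/20 = -63/5 kN·m
Load 3 — applied couple M₀=9 kN·m at a=3 m (b=L-a=3):
  R_A = 6M₀ab/L³ = 6·9·3·3/6³ = 9/4 kN
  M_A = M₀b(2a-b)/L² = 9·3·(2·3-3)/6² = 9/4 kN·m
  R_B = -6M₀ab/L³ = -6·9·3·3/6³ = -9/4 kN
  M_B = M₀a(2b-a)/L² = 9·3·(2·3-3)/6² = 9/4 kN·m
Load 4 — point force P=17 kN at a=3/2 m (b=L-a=9/2):
  R_A = Pb²(3a+b)/L³ = 17·(9/2)²·(3·(3/2)+(9/2))/6³ = 459/32 kN
  M_A = Pab²/L² = 17·(3/2)·(9/2)²/6² = 459/32 kN·m
  R_B = Pa²(a+3b)/L³ = 17·(3/2)²·((3/2)+3·(9/2))/6³ = 85/32 kN
  M_B = -Pa²b/L² = -17·(3/2)²·(9/2)/6² = -153/32 kN·m
Superposition: R_A = 11343/160 kN, M_A = 11679/160 kN·m, R_B = 10097/160 kN, M_B = -10101/160 kN·m

R_A = 11343/160 kN, M_A = 11679/160 kN·m, R_B = 10097/160 kN, M_B = -10101/160 kN·m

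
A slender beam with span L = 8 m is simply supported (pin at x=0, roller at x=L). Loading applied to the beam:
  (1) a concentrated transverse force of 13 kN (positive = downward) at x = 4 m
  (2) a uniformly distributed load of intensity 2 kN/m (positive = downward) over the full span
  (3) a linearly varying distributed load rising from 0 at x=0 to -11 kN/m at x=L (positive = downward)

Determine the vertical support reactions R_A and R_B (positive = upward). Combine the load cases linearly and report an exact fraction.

R_A = -1/6 kN, R_B = -89/6 kN

Load 1 — point force P=13 kN at a=4 m (b=L-a=4):
  R_A = Pb/L = 13·4/8 = 13/2 kN
  R_B = Pa/L = 13·4/8 = 13/2 kN
Load 2 — uniform load w=2 kN/m over full span:
  R_A = wL/2 = 2·8/2 = 8 kN
  R_B = wL/2 = 2·8/2 = 8 kN
Load 3 — triangular load w₀=-11 kN/m (0→w₀ over full span):
  R_A = w₀L/6 = (-11)·8/6 = -44/3 kN
  R_B = w₀L/3 = (-11)·8/3 = -88/3 kN
Superposition: R_A = -1/6 kN, R_B = -89/6 kN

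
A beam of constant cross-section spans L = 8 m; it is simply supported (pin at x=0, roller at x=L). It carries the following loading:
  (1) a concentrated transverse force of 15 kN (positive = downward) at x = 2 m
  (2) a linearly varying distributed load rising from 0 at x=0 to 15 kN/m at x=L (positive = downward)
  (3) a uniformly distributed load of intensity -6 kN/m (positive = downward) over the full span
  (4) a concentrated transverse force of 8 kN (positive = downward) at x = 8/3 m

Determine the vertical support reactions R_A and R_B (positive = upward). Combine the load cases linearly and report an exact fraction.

R_A = 151/12 kN, R_B = 269/12 kN

Load 1 — point force P=15 kN at a=2 m (b=L-a=6):
  R_A = Pb/L = 15·6/8 = 45/4 kN
  R_B = Pa/L = 15·2/8 = 15/4 kN
Load 2 — triangular load w₀=15 kN/m (0→w₀ over full span):
  R_A = w₀L/6 = 15·8/6 = 20 kN
  R_B = w₀L/3 = 15·8/3 = 40 kN
Load 3 — uniform load w=-6 kN/m over full span:
  R_A = wL/2 = (-6)·8/2 = -24 kN
  R_B = wL/2 = (-6)·8/2 = -24 kN
Load 4 — point force P=8 kN at a=8/3 m (b=L-a=16/3):
  R_A = Pb/L = 8·(16/3)/8 = 16/3 kN
  R_B = Pa/L = 8·(8/3)/8 = 8/3 kN
Superposition: R_A = 151/12 kN, R_B = 269/12 kN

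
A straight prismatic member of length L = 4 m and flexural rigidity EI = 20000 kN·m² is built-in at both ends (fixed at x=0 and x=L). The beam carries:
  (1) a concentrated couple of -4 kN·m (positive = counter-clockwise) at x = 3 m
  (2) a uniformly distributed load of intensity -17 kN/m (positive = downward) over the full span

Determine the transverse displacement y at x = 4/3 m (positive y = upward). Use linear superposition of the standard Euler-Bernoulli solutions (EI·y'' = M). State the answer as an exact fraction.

y(4/3) = 1169/2430000 m

Load 1 — applied couple M₀=-4 kN·m at a=3 m (b=L-a=1):
  y_1 = (R_Ax³/6 - M_Ax²/2)/EI  [x≤a] with R_A=-9/8, M_A=-5/4 = ((-9/8)·(4/3)³/6 - (-5/4)·(4/3)²/2)/20000 = 1/30000 m
Load 2 — uniform load w=-17 kN/m over full span:
  y_2 = -wx²(L-x)²/(24EI) = -(-17)·(4/3)²·(4-(4/3))²/(24·20000) = 68/151875 m
Superposition: y = Σ y_i = 1169/2430000 m ≈ 0.000481 m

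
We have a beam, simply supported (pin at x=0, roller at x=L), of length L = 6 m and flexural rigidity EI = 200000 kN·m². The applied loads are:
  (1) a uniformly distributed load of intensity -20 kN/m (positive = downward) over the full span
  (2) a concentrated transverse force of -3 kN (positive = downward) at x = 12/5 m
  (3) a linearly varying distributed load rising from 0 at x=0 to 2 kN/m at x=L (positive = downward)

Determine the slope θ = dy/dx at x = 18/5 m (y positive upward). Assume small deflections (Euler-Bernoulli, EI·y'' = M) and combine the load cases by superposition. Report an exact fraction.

Load 1 — uniform load w=-20 kN/m over full span:
  θ_1 = -w(L³-6Lx²+4x³)/(24EI) = -(-20)·(6³-6·6·(18/5)²+4·(18/5)³)/(24·200000) = -333/1250000 rad
Load 2 — point force P=-3 kN at a=12/5 m (b=L-a=18/5):
  θ_2 = -Pa(2L²-6Lx+3x²+a²)/(6LEI)  [x>a] = -(-3)·(12/5)·(2·6²-6·6·(18/5)+3·(18/5)²+(12/5)²)/(6·6·200000) = -81/6250000 rad
Load 3 — triangular load w₀=2 kN/m (0→w₀ over full span):
  θ_3 = -w₀(7L⁴-30L²x²+15x⁴)/(360LEI) = -2·(7·6⁴-30·6²·(18/5)²+15·(18/5)⁴)/(360·6·200000) = 87/7812500 rad
Superposition: θ = Σ θ_i = -4191/15625000 rad ≈ -0.000268 rad

θ(18/5) = -4191/15625000 rad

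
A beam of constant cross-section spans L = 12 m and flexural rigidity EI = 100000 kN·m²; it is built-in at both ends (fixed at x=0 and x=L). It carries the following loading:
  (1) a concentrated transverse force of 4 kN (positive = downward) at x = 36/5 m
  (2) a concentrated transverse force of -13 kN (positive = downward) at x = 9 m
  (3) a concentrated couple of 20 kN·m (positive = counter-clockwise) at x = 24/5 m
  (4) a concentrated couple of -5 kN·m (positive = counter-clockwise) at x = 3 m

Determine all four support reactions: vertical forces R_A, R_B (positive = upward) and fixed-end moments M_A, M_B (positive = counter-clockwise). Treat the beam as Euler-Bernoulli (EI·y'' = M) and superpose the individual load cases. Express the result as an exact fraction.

R_A = 327/250 kN, M_A = 633/1000 kN·m, R_B = -2577/250 kN, M_B = 19863/1000 kN·m

Load 1 — point force P=4 kN at a=36/5 m (b=L-a=24/5):
  R_A = Pb²(3a+b)/L³ = 4·(24/5)²·(3·(36/5)+(24/5))/12³ = 176/125 kN
  M_A = Pab²/L² = 4·(36/5)·(24/5)²/12² = 576/125 kN·m
  R_B = Pa²(a+3b)/L³ = 4·(36/5)²·((36/5)+3·(24/5))/12³ = 324/125 kN
  M_B = -Pa²b/L² = -4·(36/5)²·(24/5)/12² = -864/125 kN·m
Load 2 — point force P=-13 kN at a=9 m (b=L-a=3):
  R_A = Pb²(3a+b)/L³ = (-13)·3²·(3·9+3)/12³ = -65/32 kN
  M_A = Pab²/L² = (-13)·9·3²/12² = -117/16 kN·m
  R_B = Pa²(a+3b)/L³ = (-13)·9²·(9+3·3)/12³ = -351/32 kN
  M_B = -Pa²b/L² = -(-13)·9²·3/12² = 351/16 kN·m
Load 3 — applied couple M₀=20 kN·m at a=24/5 m (b=L-a=36/5):
  R_A = 6M₀ab/L³ = 6·20·(24/5)·(36/5)/12³ = 12/5 kN
  M_A = M₀b(2a-b)/L² = 20·(36/5)·(2·(24/5)-(36/5))/12² = 12/5 kN·m
  R_B = -6M₀ab/L³ = -6·20·(24/5)·(36/5)/12³ = -12/5 kN
  M_B = M₀a(2b-a)/L² = 20·(24/5)·(2·(36/5)-(24/5))/12² = 32/5 kN·m
Load 4 — applied couple M₀=-5 kN·m at a=3 m (b=L-a=9):
  R_A = 6M₀ab/L³ = 6·(-5)·3·9/12³ = -15/32 kN
  M_A = M₀b(2a-b)/L² = (-5)·9·(2·3-9)/12² = 15/16 kN·m
  R_B = -6M₀ab/L³ = -6·(-5)·3·9/12³ = 15/32 kN
  M_B = M₀a(2b-a)/L² = (-5)·3·(2·9-3)/12² = -25/16 kN·m
Superposition: R_A = 327/250 kN, M_A = 633/1000 kN·m, R_B = -2577/250 kN, M_B = 19863/1000 kN·m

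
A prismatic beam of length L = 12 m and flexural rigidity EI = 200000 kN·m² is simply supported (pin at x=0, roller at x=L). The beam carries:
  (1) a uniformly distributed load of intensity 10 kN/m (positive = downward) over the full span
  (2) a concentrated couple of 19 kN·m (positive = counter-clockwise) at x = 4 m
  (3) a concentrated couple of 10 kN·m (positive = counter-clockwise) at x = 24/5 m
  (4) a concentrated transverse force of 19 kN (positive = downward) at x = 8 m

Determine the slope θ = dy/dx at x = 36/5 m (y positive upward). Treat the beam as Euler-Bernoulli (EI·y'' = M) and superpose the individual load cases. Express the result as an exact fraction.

Load 1 — uniform load w=10 kN/m over full span:
  θ_1 = -w(L³-6Lx²+4x³)/(24EI) = -10·(12³-6·12·(36/5)²+4·(36/5)³)/(24·200000) = 333/312500 rad
Load 2 — applied couple M₀=19 kN·m at a=4 m (b=L-a=8):
  θ_2 = (M₀x²/(2L)-M₀(x-a)+C₁)/EI  [x>a] with C₁=M₀(3b²-L²)/(6L)=38/3 = (19·(36/5)²/(2·12)-19·((36/5)-4)+(38/3))/200000 = -133/3750000 rad
Load 3 — applied couple M₀=10 kN·m at a=24/5 m (b=L-a=36/5):
  θ_3 = (M₀x²/(2L)-M₀(x-a)+C₁)/EI  [x>a] with C₁=M₀(3b²-L²)/(6L)=8/5 = (10·(36/5)²/(2·12)-10·((36/5)-(24/5))+(8/5))/200000 = -1/250000 rad
Load 4 — point force P=19 kN at a=8 m (b=L-a=4):
  θ_4 = -Pb(L²-b²-3x²)/(6LEI)  [x≤a] = -19·4·(12²-4²-3·(36/5)²)/(6·12·200000) = 817/5625000 rad
Superposition: θ = Σ θ_i = 6589/5625000 rad ≈ 0.001171 rad

θ(36/5) = 6589/5625000 rad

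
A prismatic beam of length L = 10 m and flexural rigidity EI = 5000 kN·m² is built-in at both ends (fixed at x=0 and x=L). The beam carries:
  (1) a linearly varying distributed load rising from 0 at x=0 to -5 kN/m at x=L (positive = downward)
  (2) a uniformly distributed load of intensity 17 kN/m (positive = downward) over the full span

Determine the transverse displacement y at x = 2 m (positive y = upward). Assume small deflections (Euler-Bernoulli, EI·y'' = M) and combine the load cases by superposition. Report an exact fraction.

Load 1 — triangular load w₀=-5 kN/m (0→w₀ over full span):
  y_1 = -w₀x²(L-x)²(x+2L)/(120LEI) = -(-5)·2²·(10-2)²·(2+2·10)/(120·10·5000) = 44/9375 m
Load 2 — uniform load w=17 kN/m over full span:
  y_2 = -wx²(L-x)²/(24EI) = -17·2²·(10-2)²/(24·5000) = -68/1875 m
Superposition: y = Σ y_i = -296/9375 m ≈ -0.031573 m

y(2) = -296/9375 m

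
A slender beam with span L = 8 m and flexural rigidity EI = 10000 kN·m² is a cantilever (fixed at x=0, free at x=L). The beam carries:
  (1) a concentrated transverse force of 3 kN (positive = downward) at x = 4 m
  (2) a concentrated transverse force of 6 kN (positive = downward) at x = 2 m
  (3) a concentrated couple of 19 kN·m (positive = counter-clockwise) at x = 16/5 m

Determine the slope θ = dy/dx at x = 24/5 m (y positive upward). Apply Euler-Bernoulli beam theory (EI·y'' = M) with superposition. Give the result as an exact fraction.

θ(24/5) = 31/12500 rad

Load 1 — point force P=3 kN at a=4 m (b=L-a=4):
  θ_1 = -Pa²/(2EI)  [x>a] = -3·4²/(2·10000) = -3/1250 rad
Load 2 — point force P=6 kN at a=2 m (b=L-a=6):
  θ_2 = -Pa²/(2EI)  [x>a] = -6·2²/(2·10000) = -3/2500 rad
Load 3 — applied couple M₀=19 kN·m at a=16/5 m (b=L-a=24/5):
  θ_3 = M₀a/EI  [x>a] = 19·(16/5)/10000 = 19/3125 rad
Superposition: θ = Σ θ_i = 31/12500 rad ≈ 0.002480 rad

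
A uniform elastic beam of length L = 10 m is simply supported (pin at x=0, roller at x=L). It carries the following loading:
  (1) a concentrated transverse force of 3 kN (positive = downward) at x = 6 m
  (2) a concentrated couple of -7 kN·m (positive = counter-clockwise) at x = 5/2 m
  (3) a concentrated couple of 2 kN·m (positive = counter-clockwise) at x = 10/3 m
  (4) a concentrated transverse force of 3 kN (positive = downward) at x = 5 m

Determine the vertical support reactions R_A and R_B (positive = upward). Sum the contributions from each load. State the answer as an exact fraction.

R_A = 11/5 kN, R_B = 19/5 kN

Load 1 — point force P=3 kN at a=6 m (b=L-a=4):
  R_A = Pb/L = 3·4/10 = 6/5 kN
  R_B = Pa/L = 3·6/10 = 9/5 kN
Load 2 — applied couple M₀=-7 kN·m at a=5/2 m (b=L-a=15/2):
  R_A = M₀/L = (-7)/10 = -7/10 kN
  R_B = -M₀/L = -(-7)/10 = 7/10 kN
Load 3 — applied couple M₀=2 kN·m at a=10/3 m (b=L-a=20/3):
  R_A = M₀/L = 2/10 = 1/5 kN
  R_B = -M₀/L = -2/10 = -1/5 kN
Load 4 — point force P=3 kN at a=5 m (b=L-a=5):
  R_A = Pb/L = 3·5/10 = 3/2 kN
  R_B = Pa/L = 3·5/10 = 3/2 kN
Superposition: R_A = 11/5 kN, R_B = 19/5 kN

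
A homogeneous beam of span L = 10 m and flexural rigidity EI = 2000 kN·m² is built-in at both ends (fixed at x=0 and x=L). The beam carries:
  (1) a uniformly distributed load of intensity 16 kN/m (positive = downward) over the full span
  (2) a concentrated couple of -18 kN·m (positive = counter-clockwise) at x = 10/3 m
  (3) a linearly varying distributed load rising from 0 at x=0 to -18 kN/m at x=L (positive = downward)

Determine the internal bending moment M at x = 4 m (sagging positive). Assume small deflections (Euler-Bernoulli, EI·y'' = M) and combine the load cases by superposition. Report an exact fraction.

Load 1 — uniform load w=16 kN/m over full span:
  M_1 = wLx/2 - wL²/12 - wx²/2 = 16·10·4/2 - 16·10²/12 - 16·4²/2 = 176/3 kN·m
Load 2 — applied couple M₀=-18 kN·m at a=10/3 m (b=L-a=20/3):
  M_2 = R_Ax - M_A - M₀  [x>a] with R_A=-12/5, M_A=0 = (-12/5)·4 - 0 - (-18) = 42/5 kN·m
Load 3 — triangular load w₀=-18 kN/m (0→w₀ over full span):
  M_3 = 3w₀Lx/20 - w₀L²/30 - w₀x³/(6L) = 3·(-18)·10·4/20 - (-18)·10²/30 - (-18)·4³/(6·10) = -144/5 kN·m
Superposition: M = Σ M_i = 574/15 kN·m ≈ 38.266667 kN·m

M(4) = 574/15 kN·m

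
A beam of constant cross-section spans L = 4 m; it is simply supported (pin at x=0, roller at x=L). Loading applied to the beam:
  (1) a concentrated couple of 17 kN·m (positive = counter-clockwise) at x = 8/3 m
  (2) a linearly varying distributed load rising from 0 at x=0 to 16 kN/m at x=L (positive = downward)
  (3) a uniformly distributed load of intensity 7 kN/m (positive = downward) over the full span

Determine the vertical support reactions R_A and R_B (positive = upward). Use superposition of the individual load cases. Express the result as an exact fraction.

R_A = 347/12 kN, R_B = 373/12 kN

Load 1 — applied couple M₀=17 kN·m at a=8/3 m (b=L-a=4/3):
  R_A = M₀/L = 17/4 kN
  R_B = -M₀/L = -17/4 kN
Load 2 — triangular load w₀=16 kN/m (0→w₀ over full span):
  R_A = w₀L/6 = 16·4/6 = 32/3 kN
  R_B = w₀L/3 = 16·4/3 = 64/3 kN
Load 3 — uniform load w=7 kN/m over full span:
  R_A = wL/2 = 7·4/2 = 14 kN
  R_B = wL/2 = 7·4/2 = 14 kN
Superposition: R_A = 347/12 kN, R_B = 373/12 kN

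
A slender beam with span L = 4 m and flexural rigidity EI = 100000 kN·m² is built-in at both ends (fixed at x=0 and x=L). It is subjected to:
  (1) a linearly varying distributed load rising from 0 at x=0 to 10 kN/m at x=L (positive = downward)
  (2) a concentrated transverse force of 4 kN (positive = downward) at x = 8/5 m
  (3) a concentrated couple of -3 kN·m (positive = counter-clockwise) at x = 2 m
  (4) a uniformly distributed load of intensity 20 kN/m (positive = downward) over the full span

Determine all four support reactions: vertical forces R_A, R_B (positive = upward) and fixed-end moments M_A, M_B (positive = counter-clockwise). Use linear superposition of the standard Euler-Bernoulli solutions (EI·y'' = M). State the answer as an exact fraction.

R_A = 47467/1000 kN, M_A = 16777/500 kN·m, R_B = 56533/1000 kN, M_B = -55429/1500 kN·m

Load 1 — triangular load w₀=10 kN/m (0→w₀ over full span):
  R_A = 3w₀L/20 = 3·10·4/20 = 6 kN
  M_A = w₀L²/30 = 10·4²/30 = 16/3 kN·m
  R_B = 7w₀L/20 = 7·10·4/20 = 14 kN
  M_B = -w₀L²/20 = -10·4²/20 = -8 kN·m
Load 2 — point force P=4 kN at a=8/5 m (b=L-a=12/5):
  R_A = Pb²(3a+b)/L³ = 4·(12/5)²·(3·(8/5)+(12/5))/4³ = 324/125 kN
  M_A = Pab²/L² = 4·(8/5)·(12/5)²/4² = 288/125 kN·m
  R_B = Pa²(a+3b)/L³ = 4·(8/5)²·((8/5)+3·(12/5))/4³ = 176/125 kN
  M_B = -Pa²b/L² = -4·(8/5)²·(12/5)/4² = -192/125 kN·m
Load 3 — applied couple M₀=-3 kN·m at a=2 m (b=L-a=2):
  R_A = 6M₀ab/L³ = 6·(-3)·2·2/4³ = -9/8 kN
  M_A = M₀b(2a-b)/L² = (-3)·2·(2·2-2)/4² = -3/4 kN·m
  R_B = -6M₀ab/L³ = -6·(-3)·2·2/4³ = 9/8 kN
  M_B = M₀a(2b-a)/L² = (-3)·2·(2·2-2)/4² = -3/4 kN·m
Load 4 — uniform load w=20 kN/m over full span:
  R_A = wL/2 = 20·4/2 = 40 kN
  M_A = wL²/12 = 20·4²/12 = 80/3 kN·m
  R_B = wL/2 = 20·4/2 = 40 kN
  M_B = -wL²/12 = -20·4²/12 = -80/3 kN·m
Superposition: R_A = 47467/1000 kN, M_A = 16777/500 kN·m, R_B = 56533/1000 kN, M_B = -55429/1500 kN·m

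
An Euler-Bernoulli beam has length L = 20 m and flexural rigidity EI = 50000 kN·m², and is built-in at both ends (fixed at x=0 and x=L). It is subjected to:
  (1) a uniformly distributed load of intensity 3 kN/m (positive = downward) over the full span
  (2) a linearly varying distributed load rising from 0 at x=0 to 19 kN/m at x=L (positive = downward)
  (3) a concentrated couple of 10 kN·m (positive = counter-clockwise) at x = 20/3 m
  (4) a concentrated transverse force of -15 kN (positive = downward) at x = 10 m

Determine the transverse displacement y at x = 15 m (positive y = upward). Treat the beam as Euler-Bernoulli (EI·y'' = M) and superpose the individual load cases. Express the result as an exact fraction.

y(15) = -6479/115200 m

Load 1 — uniform load w=3 kN/m over full span:
  y_1 = -wx²(L-x)²/(24EI) = -3·15²·(20-15)²/(24·50000) = -9/640 m
Load 2 — triangular load w₀=19 kN/m (0→w₀ over full span):
  y_2 = -w₀x²(L-x)²(x+2L)/(120LEI) = -19·15²·(20-15)²·(15+2·20)/(120·20·50000) = -627/12800 m
Load 3 — applied couple M₀=10 kN·m at a=20/3 m (b=L-a=40/3):
  y_3 = (R_Ax³/6 - M_Ax²/2 - M₀(x-a)²/2)/EI  [x>a] with R_A=2/3, M_A=0 = ((2/3)·15³/6 - 0·15²/2 - 10·(15-(20/3))²/2)/50000 = 1/1800 m
Load 4 — point force P=-15 kN at a=10 m (b=L-a=10):
  y_4 = -Pa²(L-x)²(3bL-(3b+a)(L-x))/(6L³EI)  [x>a] = -(-15)·10²·(20-15)²·(3·10·20-(3·10+10)·(20-15))/(6·20³·50000) = 1/160 m
Superposition: y = Σ y_i = -6479/115200 m ≈ -0.056241 m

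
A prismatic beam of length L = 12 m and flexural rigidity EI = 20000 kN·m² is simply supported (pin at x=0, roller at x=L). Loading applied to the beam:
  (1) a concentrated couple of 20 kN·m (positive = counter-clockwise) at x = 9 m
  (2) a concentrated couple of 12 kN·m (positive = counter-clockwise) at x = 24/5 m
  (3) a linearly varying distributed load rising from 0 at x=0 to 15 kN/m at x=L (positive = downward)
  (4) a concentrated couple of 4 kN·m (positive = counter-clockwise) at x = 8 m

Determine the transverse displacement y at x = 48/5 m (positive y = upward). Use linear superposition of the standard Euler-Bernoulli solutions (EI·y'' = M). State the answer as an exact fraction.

Load 1 — applied couple M₀=20 kN·m at a=9 m (b=L-a=3):
  y_1 = (M₀x³/(6L)-M₀(x-a)²/2+C₁x)/EI  [x>a] with C₁=M₀(3b²-L²)/(6L)=-65/2 = (20·(48/5)³/(6·12)-20·((48/5)-9)²/2+(-65/2)·(48/5))/20000 = -873/250000 m
Load 2 — applied couple M₀=12 kN·m at a=24/5 m (b=L-a=36/5):
  y_2 = (M₀x³/(6L)-M₀(x-a)²/2+C₁x)/EI  [x>a] with C₁=M₀(3b²-L²)/(6L)=48/25 = (12·(48/5)³/(6·12)-12·((48/5)-(24/5))²/2+(48/25)·(48/5))/20000 = 108/78125 m
Load 3 — triangular load w₀=15 kN/m (0→w₀ over full span):
  y_3 = -w₀x(7L⁴-10L²x²+3x⁴)/(360LEI) = -15·(48/5)·(7·12⁴-10·12²·(48/5)²+3·(48/5)⁴)/(360·12·20000) = -123444/1953125 m
Load 4 — applied couple M₀=4 kN·m at a=8 m (b=L-a=4):
  y_4 = (M₀x³/(6L)-M₀(x-a)²/2+C₁x)/EI  [x>a] with C₁=M₀(3b²-L²)/(6L)=-16/3 = (4·(48/5)³/(6·12)-4·((48/5)-8)²/2+(-16/3)·(48/5))/20000 = -28/78125 m
Superposition: y = Σ y_i = -2052229/31250000 m ≈ -0.065671 m

y(48/5) = -2052229/31250000 m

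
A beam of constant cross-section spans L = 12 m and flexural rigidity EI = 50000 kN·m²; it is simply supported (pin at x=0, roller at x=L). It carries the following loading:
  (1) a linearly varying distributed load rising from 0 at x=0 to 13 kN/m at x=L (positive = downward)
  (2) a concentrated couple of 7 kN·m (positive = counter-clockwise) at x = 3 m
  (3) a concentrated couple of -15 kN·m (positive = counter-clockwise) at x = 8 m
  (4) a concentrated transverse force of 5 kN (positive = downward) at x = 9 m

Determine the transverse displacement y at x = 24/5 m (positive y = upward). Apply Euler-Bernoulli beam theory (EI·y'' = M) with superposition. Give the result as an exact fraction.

y(24/5) = -51056223/1562500000 m

Load 1 — triangular load w₀=13 kN/m (0→w₀ over full span):
  y_1 = -w₀x(7L⁴-10L²x²+3x⁴)/(360LEI) = -13·(24/5)·(7·12⁴-10·12²·(24/5)²+3·(24/5)⁴)/(360·12·50000) = -1601964/48828125 m
Load 2 — applied couple M₀=7 kN·m at a=3 m (b=L-a=9):
  y_2 = (M₀x³/(6L)-M₀(x-a)²/2+C₁x)/EI  [x>a] with C₁=M₀(3b²-L²)/(6L)=77/8 = (7·(24/5)³/(6·12)-7·((24/5)-3)²/2+(77/8)·(24/5))/50000 = 11403/12500000 m
Load 3 — applied couple M₀=-15 kN·m at a=8 m (b=L-a=4):
  y_3 = (M₀x³/(6L)+C₁x)/EI  [x≤a] with C₁=M₀(3b²-L²)/(6L)=20 = ((-15)·(24/5)³/(6·12)+20·(24/5))/50000 = 114/78125 m
Load 4 — point force P=5 kN at a=9 m (b=L-a=3):
  y_4 = -Pbx(L²-b²-x²)/(6LEI)  [x≤a] = -5·3·(24/5)·(12²-3²-(24/5)²)/(6·12·50000) = -2799/1250000 m
Superposition: y = Σ y_i = -51056223/1562500000 m ≈ -0.032676 m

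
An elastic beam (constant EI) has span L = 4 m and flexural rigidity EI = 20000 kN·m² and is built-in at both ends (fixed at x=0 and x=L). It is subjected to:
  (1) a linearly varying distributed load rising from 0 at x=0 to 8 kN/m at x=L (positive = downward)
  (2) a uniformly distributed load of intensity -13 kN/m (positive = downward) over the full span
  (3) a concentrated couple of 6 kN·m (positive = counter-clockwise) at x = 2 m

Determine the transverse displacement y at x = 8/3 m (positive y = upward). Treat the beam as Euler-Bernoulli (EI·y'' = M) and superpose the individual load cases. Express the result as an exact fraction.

y(8/3) = 4597/18225000 m

Load 1 — triangular load w₀=8 kN/m (0→w₀ over full span):
  y_1 = -w₀x²(L-x)²(x+2L)/(120LEI) = -8·(8/3)²·(4-(8/3))²·((8/3)+2·4)/(120·4·20000) = -256/2278125 m
Load 2 — uniform load w=-13 kN/m over full span:
  y_2 = -wx²(L-x)²/(24EI) = -(-13)·(8/3)²·(4-(8/3))²/(24·20000) = 52/151875 m
Load 3 — applied couple M₀=6 kN·m at a=2 m (b=L-a=2):
  y_3 = (R_Ax³/6 - M_Ax²/2 - M₀(x-a)²/2)/EI  [x>a] with R_A=9/4, M_A=3/2 = ((9/4)·(8/3)³/6 - (3/2)·(8/3)²/2 - 6·((8/3)-2)²/2)/20000 = 1/45000 m
Superposition: y = Σ y_i = 4597/18225000 m ≈ 0.000252 m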